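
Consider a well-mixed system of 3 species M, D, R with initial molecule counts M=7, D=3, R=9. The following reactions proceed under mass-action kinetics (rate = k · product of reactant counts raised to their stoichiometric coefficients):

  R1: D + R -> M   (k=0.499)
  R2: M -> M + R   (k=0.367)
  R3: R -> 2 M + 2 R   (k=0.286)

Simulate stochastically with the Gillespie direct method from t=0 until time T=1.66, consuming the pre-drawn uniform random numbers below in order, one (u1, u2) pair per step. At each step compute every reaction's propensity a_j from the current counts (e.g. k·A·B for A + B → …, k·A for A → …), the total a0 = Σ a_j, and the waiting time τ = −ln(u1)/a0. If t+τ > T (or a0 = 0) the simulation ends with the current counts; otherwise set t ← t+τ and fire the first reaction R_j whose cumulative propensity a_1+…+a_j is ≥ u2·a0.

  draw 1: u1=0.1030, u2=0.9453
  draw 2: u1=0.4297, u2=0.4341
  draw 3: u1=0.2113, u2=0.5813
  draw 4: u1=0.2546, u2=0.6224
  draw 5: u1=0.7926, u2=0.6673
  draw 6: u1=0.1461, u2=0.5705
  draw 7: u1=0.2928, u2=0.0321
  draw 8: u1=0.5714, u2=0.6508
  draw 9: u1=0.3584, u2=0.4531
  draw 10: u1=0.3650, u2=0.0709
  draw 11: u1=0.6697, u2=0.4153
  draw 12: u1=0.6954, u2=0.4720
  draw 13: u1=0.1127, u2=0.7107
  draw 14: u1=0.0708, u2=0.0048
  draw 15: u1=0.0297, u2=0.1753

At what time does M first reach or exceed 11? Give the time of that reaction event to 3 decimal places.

t=0.000: M=7 D=3 R=9
Draw 1: a1=13.473, a2=2.569, a3=2.574, a0=18.616; τ=−ln(0.1030)/18.616=0.122 → t=0.122; u2·a0=0.9453·18.616=17.598; a1+a2=16.042 < 17.598 ≤ a1+…+a3=18.616 → R3 fires; M=9 D=3 R=10
Draw 2: a1=14.970, a2=3.303, a3=2.860, a0=21.133; τ=−ln(0.4297)/21.133=0.040 → t=0.162; u2·a0=0.4341·21.133=9.174 ≤ a1=14.970 → R1 fires; M=10 D=2 R=9
Draw 3: a1=8.982, a2=3.670, a3=2.574, a0=15.226; τ=−ln(0.2113)/15.226=0.102 → t=0.264; u2·a0=0.5813·15.226=8.851 ≤ a1=8.982 → R1 fires; M=11 D=1 R=8
Draw 4: a1=3.992, a2=4.037, a3=2.288, a0=10.317; τ=−ln(0.2546)/10.317=0.133 → t=0.397; u2·a0=0.6224·10.317=6.421; a1=3.992 < 6.421 ≤ a1+a2=8.029 → R2 fires; M=11 D=1 R=9
Draw 5: a1=4.491, a2=4.037, a3=2.574, a0=11.102; τ=−ln(0.7926)/11.102=0.021 → t=0.418; u2·a0=0.6673·11.102=7.408; a1=4.491 < 7.408 ≤ a1+a2=8.528 → R2 fires; M=11 D=1 R=10
Draw 6: a1=4.990, a2=4.037, a3=2.860, a0=11.887; τ=−ln(0.1461)/11.887=0.162 → t=0.580; u2·a0=0.5705·11.887=6.782; a1=4.990 < 6.782 ≤ a1+a2=9.027 → R2 fires; M=11 D=1 R=11
Draw 7: a1=5.489, a2=4.037, a3=3.146, a0=12.672; τ=−ln(0.2928)/12.672=0.097 → t=0.676; u2·a0=0.0321·12.672=0.407 ≤ a1=5.489 → R1 fires; M=12 D=0 R=10
Draw 8: a1=0.000, a2=4.404, a3=2.860, a0=7.264; τ=−ln(0.5714)/7.264=0.077 → t=0.753; u2·a0=0.6508·7.264=4.727; a1+a2=4.404 < 4.727 ≤ a1+…+a3=7.264 → R3 fires; M=14 D=0 R=11
Draw 9: a1=0.000, a2=5.138, a3=3.146, a0=8.284; τ=−ln(0.3584)/8.284=0.124 → t=0.877; u2·a0=0.4531·8.284=3.753; a1=0.000 < 3.753 ≤ a1+a2=5.138 → R2 fires; M=14 D=0 R=12
Draw 10: a1=0.000, a2=5.138, a3=3.432, a0=8.570; τ=−ln(0.3650)/8.570=0.118 → t=0.995; u2·a0=0.0709·8.570=0.608; a1=0.000 < 0.608 ≤ a1+a2=5.138 → R2 fires; M=14 D=0 R=13
Draw 11: a1=0.000, a2=5.138, a3=3.718, a0=8.856; τ=−ln(0.6697)/8.856=0.045 → t=1.040; u2·a0=0.4153·8.856=3.678; a1=0.000 < 3.678 ≤ a1+a2=5.138 → R2 fires; M=14 D=0 R=14
Draw 12: a1=0.000, a2=5.138, a3=4.004, a0=9.142; τ=−ln(0.6954)/9.142=0.040 → t=1.080; u2·a0=0.4720·9.142=4.315; a1=0.000 < 4.315 ≤ a1+a2=5.138 → R2 fires; M=14 D=0 R=15
Draw 13: a1=0.000, a2=5.138, a3=4.290, a0=9.428; τ=−ln(0.1127)/9.428=0.232 → t=1.312; u2·a0=0.7107·9.428=6.700; a1+a2=5.138 < 6.700 ≤ a1+…+a3=9.428 → R3 fires; M=16 D=0 R=16
Draw 14: a1=0.000, a2=5.872, a3=4.576, a0=10.448; τ=−ln(0.0708)/10.448=0.253 → t=1.565; u2·a0=0.0048·10.448=0.050; a1=0.000 < 0.050 ≤ a1+a2=5.872 → R2 fires; M=16 D=0 R=17
Draw 15: a1=0.000, a2=5.872, a3=4.862, a0=10.734; τ=−ln(0.0297)/10.734=0.328 → t=1.893 > T=1.66: stop.
M first becomes ≥ 11 when it reaches 11 at the event at t=0.264.

Threshold first reached at t = 0.264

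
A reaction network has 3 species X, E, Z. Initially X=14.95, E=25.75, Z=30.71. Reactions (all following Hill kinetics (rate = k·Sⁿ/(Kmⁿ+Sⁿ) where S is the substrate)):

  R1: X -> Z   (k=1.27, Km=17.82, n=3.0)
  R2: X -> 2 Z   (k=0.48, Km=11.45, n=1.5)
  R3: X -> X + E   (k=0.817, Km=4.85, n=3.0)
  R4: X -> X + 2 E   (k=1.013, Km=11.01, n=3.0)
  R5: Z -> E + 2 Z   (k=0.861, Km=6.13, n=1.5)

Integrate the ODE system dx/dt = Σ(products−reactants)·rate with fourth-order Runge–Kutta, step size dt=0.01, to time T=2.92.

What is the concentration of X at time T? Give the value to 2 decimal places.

X at T = 12.95

RK4 with dt=0.01: 292 steps to T=2.92. Trajectory (selected grid times):
t=0.00: X=14.95 E=25.75 Z=30.71
t=0.32: X=14.71 E=26.72 Z=31.29
t=0.65: X=14.47 E=27.71 Z=31.89
t=0.97: X=14.24 E=28.66 Z=32.47
t=1.30: X=14.01 E=29.63 Z=33.05
t=1.62: X=13.79 E=30.57 Z=33.61
t=1.95: X=13.57 E=31.53 Z=34.19
t=2.27: X=13.36 E=32.46 Z=34.74
t=2.60: X=13.15 E=33.41 Z=35.30
t=2.92: X=12.95 E=34.32 Z=35.84
Read off X at T=2.92: 12.95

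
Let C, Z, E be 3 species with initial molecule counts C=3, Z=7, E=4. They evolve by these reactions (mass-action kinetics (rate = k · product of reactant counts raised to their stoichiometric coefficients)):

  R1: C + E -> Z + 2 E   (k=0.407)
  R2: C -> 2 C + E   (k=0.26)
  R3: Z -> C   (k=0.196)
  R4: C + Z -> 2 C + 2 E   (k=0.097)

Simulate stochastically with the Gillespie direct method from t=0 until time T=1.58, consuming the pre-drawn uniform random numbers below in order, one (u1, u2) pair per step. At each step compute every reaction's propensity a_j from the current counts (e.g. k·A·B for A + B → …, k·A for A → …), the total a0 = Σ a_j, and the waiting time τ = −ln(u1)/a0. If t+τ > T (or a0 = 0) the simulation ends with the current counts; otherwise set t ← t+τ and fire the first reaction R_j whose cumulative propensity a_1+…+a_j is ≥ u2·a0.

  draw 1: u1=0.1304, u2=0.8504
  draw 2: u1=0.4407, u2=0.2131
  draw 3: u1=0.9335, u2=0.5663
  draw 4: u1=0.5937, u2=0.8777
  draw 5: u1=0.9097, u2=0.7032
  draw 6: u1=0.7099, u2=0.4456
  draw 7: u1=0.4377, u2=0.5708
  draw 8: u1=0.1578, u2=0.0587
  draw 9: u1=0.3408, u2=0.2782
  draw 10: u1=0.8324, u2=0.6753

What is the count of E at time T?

t=0.000: C=3 Z=7 E=4
Draw 1: a1=4.884, a2=0.780, a3=1.372, a4=2.037, a0=9.073; τ=−ln(0.1304)/9.073=0.225 → t=0.225; u2·a0=0.8504·9.073=7.716; a1+…+a3=7.036 < 7.716 ≤ a1+…+a4=9.073 → R4 fires; C=4 Z=6 E=6
Draw 2: a1=9.768, a2=1.040, a3=1.176, a4=2.328, a0=14.312; τ=−ln(0.4407)/14.312=0.057 → t=0.282; u2·a0=0.2131·14.312=3.050 ≤ a1=9.768 → R1 fires; C=3 Z=7 E=7
Draw 3: a1=8.547, a2=0.780, a3=1.372, a4=2.037, a0=12.736; τ=−ln(0.9335)/12.736=0.005 → t=0.287; u2·a0=0.5663·12.736=7.212 ≤ a1=8.547 → R1 fires; C=2 Z=8 E=8
Draw 4: a1=6.512, a2=0.520, a3=1.568, a4=1.552, a0=10.152; τ=−ln(0.5937)/10.152=0.051 → t=0.339; u2·a0=0.8777·10.152=8.910; a1+…+a3=8.600 < 8.910 ≤ a1+…+a4=10.152 → R4 fires; C=3 Z=7 E=10
Draw 5: a1=12.210, a2=0.780, a3=1.372, a4=2.037, a0=16.399; τ=−ln(0.9097)/16.399=0.006 → t=0.344; u2·a0=0.7032·16.399=11.532 ≤ a1=12.210 → R1 fires; C=2 Z=8 E=11
Draw 6: a1=8.954, a2=0.520, a3=1.568, a4=1.552, a0=12.594; τ=−ln(0.7099)/12.594=0.027 → t=0.372; u2·a0=0.4456·12.594=5.612 ≤ a1=8.954 → R1 fires; C=1 Z=9 E=12
Draw 7: a1=4.884, a2=0.260, a3=1.764, a4=0.873, a0=7.781; τ=−ln(0.4377)/7.781=0.106 → t=0.478; u2·a0=0.5708·7.781=4.441 ≤ a1=4.884 → R1 fires; C=0 Z=10 E=13
Draw 8: a1=0.000, a2=0.000, a3=1.960, a4=0.000, a0=1.960; τ=−ln(0.1578)/1.960=0.942 → t=1.420; u2·a0=0.0587·1.960=0.115; a1+a2=0.000 < 0.115 ≤ a1+…+a3=1.960 → R3 fires; C=1 Z=9 E=13
Draw 9: a1=5.291, a2=0.260, a3=1.764, a4=0.873, a0=8.188; τ=−ln(0.3408)/8.188=0.131 → t=1.551; u2·a0=0.2782·8.188=2.278 ≤ a1=5.291 → R1 fires; C=0 Z=10 E=14
Draw 10: a1=0.000, a2=0.000, a3=1.960, a4=0.000, a0=1.960; τ=−ln(0.8324)/1.960=0.094 → t=1.645 > T=1.58: stop.
Read off E at T=1.58: 14

E at T = 14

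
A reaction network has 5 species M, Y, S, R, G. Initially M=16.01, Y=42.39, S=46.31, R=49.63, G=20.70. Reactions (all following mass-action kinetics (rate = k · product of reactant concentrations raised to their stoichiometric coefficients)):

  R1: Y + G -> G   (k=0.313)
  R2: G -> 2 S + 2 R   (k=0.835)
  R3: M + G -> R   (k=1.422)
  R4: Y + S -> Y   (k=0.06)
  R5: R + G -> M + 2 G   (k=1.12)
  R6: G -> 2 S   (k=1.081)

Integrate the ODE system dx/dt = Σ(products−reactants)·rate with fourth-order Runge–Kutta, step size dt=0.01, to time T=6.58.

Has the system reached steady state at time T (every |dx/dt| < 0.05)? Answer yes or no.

Steady state at T: yes

RK4 with dt=0.01: 658 steps to T=6.58. Trajectory (selected grid times):
t=0.00: M=16.01 Y=42.39 S=46.31 R=49.63 G=20.70
t=0.73: M=40.57 Y=0.26 S=93.31 R=52.16 G=14.17
t=1.46: M=45.67 Y=0.03 S=119.47 R=58.64 G=5.99
t=2.19: M=47.83 Y=0.01 S=130.60 R=61.38 G=2.53
t=2.92: M=48.74 Y=0.01 S=135.28 R=62.54 G=1.07
t=3.66: M=49.13 Y=0.01 S=137.26 R=63.03 G=0.45
t=4.39: M=49.29 Y=0.01 S=138.06 R=63.24 G=0.19
t=5.12: M=49.36 Y=0.01 S=138.37 R=63.32 G=0.08
t=5.85: M=49.38 Y=0.01 S=138.48 R=63.36 G=0.03
t=6.58: M=49.40 Y=0.01 S=138.51 R=63.37 G=0.01
Rates at T: R1=0.0000, R2=0.0119, R3=0.9992, R4=0.0514, R5=1.0097, R6=0.0154
dx/dt at T (Σ net stoichiometry × rate): M=+0.0105, Y=-0.0000, S=+0.0032, R=+0.0133, G=-0.0168
Largest |dx/dt| is |-0.0168| (G) < 0.05 → steady.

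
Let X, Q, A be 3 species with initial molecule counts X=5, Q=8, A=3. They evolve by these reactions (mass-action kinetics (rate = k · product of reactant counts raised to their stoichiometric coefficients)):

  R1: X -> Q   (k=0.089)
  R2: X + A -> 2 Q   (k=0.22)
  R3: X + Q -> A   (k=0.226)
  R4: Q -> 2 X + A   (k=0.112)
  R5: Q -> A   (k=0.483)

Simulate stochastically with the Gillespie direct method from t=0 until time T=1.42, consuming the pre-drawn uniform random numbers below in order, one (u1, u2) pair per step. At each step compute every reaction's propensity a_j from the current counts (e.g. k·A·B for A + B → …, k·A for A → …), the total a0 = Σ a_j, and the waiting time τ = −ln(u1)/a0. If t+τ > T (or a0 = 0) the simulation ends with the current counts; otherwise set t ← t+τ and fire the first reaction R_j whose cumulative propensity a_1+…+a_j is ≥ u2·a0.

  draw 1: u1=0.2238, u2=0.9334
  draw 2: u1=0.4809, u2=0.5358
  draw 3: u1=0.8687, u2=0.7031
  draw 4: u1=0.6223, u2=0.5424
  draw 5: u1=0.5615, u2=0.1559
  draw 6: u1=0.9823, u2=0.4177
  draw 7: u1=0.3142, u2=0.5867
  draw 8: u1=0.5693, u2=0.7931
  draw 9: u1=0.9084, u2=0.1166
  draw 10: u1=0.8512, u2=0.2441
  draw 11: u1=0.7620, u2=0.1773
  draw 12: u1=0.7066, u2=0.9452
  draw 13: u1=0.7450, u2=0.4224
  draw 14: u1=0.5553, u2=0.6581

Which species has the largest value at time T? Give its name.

t=0.000: X=5 Q=8 A=3
Draw 1: a1=0.445, a2=3.300, a3=9.040, a4=0.896, a5=3.864, a0=17.545; τ=−ln(0.2238)/17.545=0.085 → t=0.085; u2·a0=0.9334·17.545=16.377; a1+…+a4=13.681 < 16.377 ≤ a1+…+a5=17.545 → R5 fires; X=5 Q=7 A=4
Draw 2: a1=0.445, a2=4.400, a3=7.910, a4=0.784, a5=3.381, a0=16.920; τ=−ln(0.4809)/16.920=0.043 → t=0.129; u2·a0=0.5358·16.920=9.066; a1+a2=4.845 < 9.066 ≤ a1+…+a3=12.755 → R3 fires; X=4 Q=6 A=5
Draw 3: a1=0.356, a2=4.400, a3=5.424, a4=0.672, a5=2.898, a0=13.750; τ=−ln(0.8687)/13.750=0.010 → t=0.139; u2·a0=0.7031·13.750=9.668; a1+a2=4.756 < 9.668 ≤ a1+…+a3=10.180 → R3 fires; X=3 Q=5 A=6
Draw 4: a1=0.267, a2=3.960, a3=3.390, a4=0.560, a5=2.415, a0=10.592; τ=−ln(0.6223)/10.592=0.045 → t=0.184; u2·a0=0.5424·10.592=5.745; a1+a2=4.227 < 5.745 ≤ a1+…+a3=7.617 → R3 fires; X=2 Q=4 A=7
Draw 5: a1=0.178, a2=3.080, a3=1.808, a4=0.448, a5=1.932, a0=7.446; τ=−ln(0.5615)/7.446=0.078 → t=0.261; u2·a0=0.1559·7.446=1.161; a1=0.178 < 1.161 ≤ a1+a2=3.258 → R2 fires; X=1 Q=6 A=6
Draw 6: a1=0.089, a2=1.320, a3=1.356, a4=0.672, a5=2.898, a0=6.335; τ=−ln(0.9823)/6.335=0.003 → t=0.264; u2·a0=0.4177·6.335=2.646; a1+a2=1.409 < 2.646 ≤ a1+…+a3=2.765 → R3 fires; X=0 Q=5 A=7
Draw 7: a1=0.000, a2=0.000, a3=0.000, a4=0.560, a5=2.415, a0=2.975; τ=−ln(0.3142)/2.975=0.389 → t=0.653; u2·a0=0.5867·2.975=1.745; a1+…+a4=0.560 < 1.745 ≤ a1+…+a5=2.975 → R5 fires; X=0 Q=4 A=8
Draw 8: a1=0.000, a2=0.000, a3=0.000, a4=0.448, a5=1.932, a0=2.380; τ=−ln(0.5693)/2.380=0.237 → t=0.890; u2·a0=0.7931·2.380=1.888; a1+…+a4=0.448 < 1.888 ≤ a1+…+a5=2.380 → R5 fires; X=0 Q=3 A=9
Draw 9: a1=0.000, a2=0.000, a3=0.000, a4=0.336, a5=1.449, a0=1.785; τ=−ln(0.9084)/1.785=0.054 → t=0.944; u2·a0=0.1166·1.785=0.208; a1+…+a3=0.000 < 0.208 ≤ a1+…+a4=0.336 → R4 fires; X=2 Q=2 A=10
Draw 10: a1=0.178, a2=4.400, a3=0.904, a4=0.224, a5=0.966, a0=6.672; τ=−ln(0.8512)/6.672=0.024 → t=0.968; u2·a0=0.2441·6.672=1.629; a1=0.178 < 1.629 ≤ a1+a2=4.578 → R2 fires; X=1 Q=4 A=9
Draw 11: a1=0.089, a2=1.980, a3=0.904, a4=0.448, a5=1.932, a0=5.353; τ=−ln(0.7620)/5.353=0.051 → t=1.019; u2·a0=0.1773·5.353=0.949; a1=0.089 < 0.949 ≤ a1+a2=2.069 → R2 fires; X=0 Q=6 A=8
Draw 12: a1=0.000, a2=0.000, a3=0.000, a4=0.672, a5=2.898, a0=3.570; τ=−ln(0.7066)/3.570=0.097 → t=1.116; u2·a0=0.9452·3.570=3.374; a1+…+a4=0.672 < 3.374 ≤ a1+…+a5=3.570 → R5 fires; X=0 Q=5 A=9
Draw 13: a1=0.000, a2=0.000, a3=0.000, a4=0.560, a5=2.415, a0=2.975; τ=−ln(0.7450)/2.975=0.099 → t=1.215; u2·a0=0.4224·2.975=1.257; a1+…+a4=0.560 < 1.257 ≤ a1+…+a5=2.975 → R5 fires; X=0 Q=4 A=10
Draw 14: a1=0.000, a2=0.000, a3=0.000, a4=0.448, a5=1.932, a0=2.380; τ=−ln(0.5553)/2.380=0.247 → t=1.462 > T=1.42: stop.
At T=1.42: X=0 Q=4 A=10; the largest is A.

Dominant species at T: A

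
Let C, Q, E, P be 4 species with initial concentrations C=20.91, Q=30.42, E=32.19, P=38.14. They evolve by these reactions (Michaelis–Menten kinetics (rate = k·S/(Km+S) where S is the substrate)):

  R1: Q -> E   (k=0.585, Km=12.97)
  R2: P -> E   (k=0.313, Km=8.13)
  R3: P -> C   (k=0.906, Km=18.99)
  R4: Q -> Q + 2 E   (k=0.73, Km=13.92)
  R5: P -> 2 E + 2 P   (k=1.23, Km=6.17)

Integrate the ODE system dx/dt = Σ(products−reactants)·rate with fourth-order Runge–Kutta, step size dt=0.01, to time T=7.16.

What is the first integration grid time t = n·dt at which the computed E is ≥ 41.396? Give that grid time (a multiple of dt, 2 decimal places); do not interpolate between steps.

RK4 with dt=0.01: 716 steps to T=7.16. Trajectory (selected grid times):
t=0.00: C=20.91 Q=30.42 E=32.19 P=38.14
t=0.80: C=21.39 Q=30.09 E=35.22 P=38.30
t=1.59: C=21.87 Q=29.77 E=38.21 P=38.45
t=2.39: C=22.36 Q=29.44 E=41.23 P=38.61
t=2.43: C=22.38 Q=29.43 E=41.38 P=38.61
t=2.44: C=22.39 Q=29.42 E=41.42 P=38.62
t=3.18: C=22.84 Q=29.12 E=44.21 P=38.76
t=3.98: C=23.33 Q=28.80 E=47.23 P=38.92
t=4.77: C=23.81 Q=28.48 E=50.21 P=39.07
t=5.57: C=24.29 Q=28.16 E=53.22 P=39.22
t=6.36: C=24.78 Q=27.85 E=56.19 P=39.38
t=7.16: C=25.27 Q=27.53 E=59.19 P=39.53
E(2.43)=41.381 < 41.396 but E(2.44)=41.418 ≥ 41.396, so the first grid time is t=2.44.

Threshold first reached at t = 2.44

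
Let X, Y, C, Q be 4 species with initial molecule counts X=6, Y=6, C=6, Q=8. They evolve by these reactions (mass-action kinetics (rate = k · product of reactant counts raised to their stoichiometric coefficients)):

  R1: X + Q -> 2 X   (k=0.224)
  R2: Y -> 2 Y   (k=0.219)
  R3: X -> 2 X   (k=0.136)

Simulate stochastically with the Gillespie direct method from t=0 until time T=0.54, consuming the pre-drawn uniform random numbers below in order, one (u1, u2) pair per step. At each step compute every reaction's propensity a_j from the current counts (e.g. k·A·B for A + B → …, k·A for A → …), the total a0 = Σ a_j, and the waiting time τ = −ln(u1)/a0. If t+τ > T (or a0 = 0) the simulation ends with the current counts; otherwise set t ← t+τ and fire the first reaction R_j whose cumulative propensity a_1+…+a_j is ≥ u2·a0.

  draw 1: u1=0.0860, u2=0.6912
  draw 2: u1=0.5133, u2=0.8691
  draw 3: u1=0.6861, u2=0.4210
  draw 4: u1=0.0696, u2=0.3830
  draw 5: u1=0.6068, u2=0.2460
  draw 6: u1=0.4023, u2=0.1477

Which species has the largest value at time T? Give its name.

t=0.000: X=6 Y=6 C=6 Q=8
Draw 1: a1=10.752, a2=1.314, a3=0.816, a0=12.882; τ=−ln(0.0860)/12.882=0.190 → t=0.190; u2·a0=0.6912·12.882=8.904 ≤ a1=10.752 → R1 fires; X=7 Y=6 C=6 Q=7
Draw 2: a1=10.976, a2=1.314, a3=0.952, a0=13.242; τ=−ln(0.5133)/13.242=0.050 → t=0.241; u2·a0=0.8691·13.242=11.509; a1=10.976 < 11.509 ≤ a1+a2=12.290 → R2 fires; X=7 Y=7 C=6 Q=7
Draw 3: a1=10.976, a2=1.533, a3=0.952, a0=13.461; τ=−ln(0.6861)/13.461=0.028 → t=0.269; u2·a0=0.4210·13.461=5.667 ≤ a1=10.976 → R1 fires; X=8 Y=7 C=6 Q=6
Draw 4: a1=10.752, a2=1.533, a3=1.088, a0=13.373; τ=−ln(0.0696)/13.373=0.199 → t=0.468; u2·a0=0.3830·13.373=5.122 ≤ a1=10.752 → R1 fires; X=9 Y=7 C=6 Q=5
Draw 5: a1=10.080, a2=1.533, a3=1.224, a0=12.837; τ=−ln(0.6068)/12.837=0.039 → t=0.507; u2·a0=0.2460·12.837=3.158 ≤ a1=10.080 → R1 fires; X=10 Y=7 C=6 Q=4
Draw 6: a1=8.960, a2=1.533, a3=1.360, a0=11.853; τ=−ln(0.4023)/11.853=0.077 → t=0.584 > T=0.54: stop.
At T=0.54: X=10 Y=7 C=6 Q=4; the largest is X.

Dominant species at T: X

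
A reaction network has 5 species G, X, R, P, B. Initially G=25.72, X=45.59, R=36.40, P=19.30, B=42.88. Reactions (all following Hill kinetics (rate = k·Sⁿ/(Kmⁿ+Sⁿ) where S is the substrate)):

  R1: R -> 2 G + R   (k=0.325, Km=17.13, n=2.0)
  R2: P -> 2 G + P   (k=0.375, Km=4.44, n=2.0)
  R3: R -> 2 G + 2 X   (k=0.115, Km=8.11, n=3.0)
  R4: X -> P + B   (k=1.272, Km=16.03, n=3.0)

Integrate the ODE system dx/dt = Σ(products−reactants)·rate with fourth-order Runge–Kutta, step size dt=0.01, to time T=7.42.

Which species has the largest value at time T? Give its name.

RK4 with dt=0.01: 742 steps to T=7.42. Trajectory (selected grid times):
t=0.00: G=25.72 X=45.59 R=36.40 P=19.30 B=42.88
t=0.82: G=26.93 X=44.78 R=36.31 P=20.30 B=43.88
t=1.65: G=28.15 X=43.96 R=36.21 P=21.31 B=44.89
t=2.47: G=29.37 X=43.15 R=36.12 P=22.30 B=45.88
t=3.30: G=30.59 X=42.34 R=36.02 P=23.30 B=46.88
t=4.12: G=31.81 X=41.54 R=35.93 P=24.29 B=47.87
t=4.95: G=33.04 X=40.73 R=35.84 P=25.29 B=48.87
t=5.77: G=34.26 X=39.93 R=35.74 P=26.27 B=49.85
t=6.60: G=35.49 X=39.13 R=35.65 P=27.26 B=50.84
t=7.42: G=36.71 X=38.34 R=35.56 P=28.23 B=51.81
At T=7.42: G=36.71 X=38.34 R=35.56 P=28.23 B=51.81; the largest is B.

Dominant species at T: B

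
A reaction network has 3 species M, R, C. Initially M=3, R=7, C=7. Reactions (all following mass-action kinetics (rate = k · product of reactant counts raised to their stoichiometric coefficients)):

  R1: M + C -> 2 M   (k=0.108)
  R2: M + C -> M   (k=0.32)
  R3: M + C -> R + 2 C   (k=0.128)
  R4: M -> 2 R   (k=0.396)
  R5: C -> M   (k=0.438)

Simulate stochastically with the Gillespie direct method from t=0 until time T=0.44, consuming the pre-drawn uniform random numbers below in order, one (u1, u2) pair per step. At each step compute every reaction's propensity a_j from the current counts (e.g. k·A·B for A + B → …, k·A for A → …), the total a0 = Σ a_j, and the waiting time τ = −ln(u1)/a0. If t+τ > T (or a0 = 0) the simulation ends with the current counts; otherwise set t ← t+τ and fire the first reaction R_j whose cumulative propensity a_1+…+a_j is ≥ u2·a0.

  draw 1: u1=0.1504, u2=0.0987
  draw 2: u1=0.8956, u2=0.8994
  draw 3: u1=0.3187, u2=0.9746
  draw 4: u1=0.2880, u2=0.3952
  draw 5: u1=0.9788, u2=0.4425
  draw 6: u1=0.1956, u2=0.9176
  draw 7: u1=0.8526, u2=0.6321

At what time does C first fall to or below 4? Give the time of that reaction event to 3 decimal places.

Threshold first reached at t = 0.188

t=0.000: M=3 R=7 C=7
Draw 1: a1=2.268, a2=6.720, a3=2.688, a4=1.188, a5=3.066, a0=15.930; τ=−ln(0.1504)/15.930=0.119 → t=0.119; u2·a0=0.0987·15.930=1.572 ≤ a1=2.268 → R1 fires; M=4 R=7 C=6
Draw 2: a1=2.592, a2=7.680, a3=3.072, a4=1.584, a5=2.628, a0=17.556; τ=−ln(0.8956)/17.556=0.006 → t=0.125; u2·a0=0.8994·17.556=15.790; a1+…+a4=14.928 < 15.790 ≤ a1+…+a5=17.556 → R5 fires; M=5 R=7 C=5
Draw 3: a1=2.700, a2=8.000, a3=3.200, a4=1.980, a5=2.190, a0=18.070; τ=−ln(0.3187)/18.070=0.063 → t=0.188; u2·a0=0.9746·18.070=17.611; a1+…+a4=15.880 < 17.611 ≤ a1+…+a5=18.070 → R5 fires; M=6 R=7 C=4
Draw 4: a1=2.592, a2=7.680, a3=3.072, a4=2.376, a5=1.752, a0=17.472; τ=−ln(0.2880)/17.472=0.071 → t=0.260; u2·a0=0.3952·17.472=6.905; a1=2.592 < 6.905 ≤ a1+a2=10.272 → R2 fires; M=6 R=7 C=3
Draw 5: a1=1.944, a2=5.760, a3=2.304, a4=2.376, a5=1.314, a0=13.698; τ=−ln(0.9788)/13.698=0.002 → t=0.261; u2·a0=0.4425·13.698=6.061; a1=1.944 < 6.061 ≤ a1+a2=7.704 → R2 fires; M=6 R=7 C=2
Draw 6: a1=1.296, a2=3.840, a3=1.536, a4=2.376, a5=0.876, a0=9.924; τ=−ln(0.1956)/9.924=0.164 → t=0.426; u2·a0=0.9176·9.924=9.106; a1+…+a4=9.048 < 9.106 ≤ a1+…+a5=9.924 → R5 fires; M=7 R=7 C=1
Draw 7: a1=0.756, a2=2.240, a3=0.896, a4=2.772, a5=0.438, a0=7.102; τ=−ln(0.8526)/7.102=0.022 → t=0.448 > T=0.44: stop.
C first becomes ≤ 4 when it reaches 4 at the event at t=0.188.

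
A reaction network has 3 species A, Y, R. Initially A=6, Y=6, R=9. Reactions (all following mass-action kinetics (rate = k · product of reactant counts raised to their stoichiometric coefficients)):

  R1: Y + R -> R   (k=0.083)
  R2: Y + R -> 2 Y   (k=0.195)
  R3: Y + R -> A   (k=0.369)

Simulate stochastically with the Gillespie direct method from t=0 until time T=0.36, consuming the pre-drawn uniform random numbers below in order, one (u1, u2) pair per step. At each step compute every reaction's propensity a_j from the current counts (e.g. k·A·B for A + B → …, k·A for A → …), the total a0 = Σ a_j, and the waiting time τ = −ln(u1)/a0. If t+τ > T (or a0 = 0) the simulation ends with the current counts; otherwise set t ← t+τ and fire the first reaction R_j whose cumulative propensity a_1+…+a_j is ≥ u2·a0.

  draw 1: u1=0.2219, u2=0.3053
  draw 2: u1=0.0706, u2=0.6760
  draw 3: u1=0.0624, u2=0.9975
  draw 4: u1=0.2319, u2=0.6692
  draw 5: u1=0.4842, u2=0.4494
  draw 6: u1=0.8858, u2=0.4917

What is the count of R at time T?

t=0.000: A=6 Y=6 R=9
Draw 1: a1=4.482, a2=10.530, a3=19.926, a0=34.938; τ=−ln(0.2219)/34.938=0.043 → t=0.043; u2·a0=0.3053·34.938=10.667; a1=4.482 < 10.667 ≤ a1+a2=15.012 → R2 fires; A=6 Y=7 R=8
Draw 2: a1=4.648, a2=10.920, a3=20.664, a0=36.232; τ=−ln(0.0706)/36.232=0.073 → t=0.116; u2·a0=0.6760·36.232=24.493; a1+a2=15.568 < 24.493 ≤ a1+…+a3=36.232 → R3 fires; A=7 Y=6 R=7
Draw 3: a1=3.486, a2=8.190, a3=15.498, a0=27.174; τ=−ln(0.0624)/27.174=0.102 → t=0.218; u2·a0=0.9975·27.174=27.106; a1+a2=11.676 < 27.106 ≤ a1+…+a3=27.174 → R3 fires; A=8 Y=5 R=6
Draw 4: a1=2.490, a2=5.850, a3=11.070, a0=19.410; τ=−ln(0.2319)/19.410=0.075 → t=0.294; u2·a0=0.6692·19.410=12.989; a1+a2=8.340 < 12.989 ≤ a1+…+a3=19.410 → R3 fires; A=9 Y=4 R=5
Draw 5: a1=1.660, a2=3.900, a3=7.380, a0=12.940; τ=−ln(0.4842)/12.940=0.056 → t=0.350; u2·a0=0.4494·12.940=5.815; a1+a2=5.560 < 5.815 ≤ a1+…+a3=12.940 → R3 fires; A=10 Y=3 R=4
Draw 6: a1=0.996, a2=2.340, a3=4.428, a0=7.764; τ=−ln(0.8858)/7.764=0.016 → t=0.365 > T=0.36: stop.
Read off R at T=0.36: 4

R at T = 4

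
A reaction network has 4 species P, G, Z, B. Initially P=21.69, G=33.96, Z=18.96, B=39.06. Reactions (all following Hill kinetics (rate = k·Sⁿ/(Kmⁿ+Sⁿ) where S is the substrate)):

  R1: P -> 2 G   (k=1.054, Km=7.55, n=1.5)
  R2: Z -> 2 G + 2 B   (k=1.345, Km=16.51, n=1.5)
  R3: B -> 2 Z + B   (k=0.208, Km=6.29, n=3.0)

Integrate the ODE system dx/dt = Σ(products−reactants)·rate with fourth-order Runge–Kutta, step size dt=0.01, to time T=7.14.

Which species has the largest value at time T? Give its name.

RK4 with dt=0.01: 714 steps to T=7.14. Trajectory (selected grid times):
t=0.00: P=21.69 G=33.96 Z=18.96 B=39.06
t=0.79: P=21.00 G=36.50 Z=18.70 B=40.23
t=1.59: P=20.31 G=39.05 Z=18.45 B=41.40
t=2.38: P=19.64 G=41.55 Z=18.20 B=42.54
t=3.17: P=18.97 G=44.02 Z=17.96 B=43.68
t=3.97: P=18.30 G=46.50 Z=17.73 B=44.82
t=4.76: P=17.64 G=48.93 Z=17.50 B=45.93
t=5.55: P=17.00 G=51.32 Z=17.27 B=47.03
t=6.35: P=16.35 G=53.72 Z=17.05 B=48.14
t=7.14: P=15.72 G=56.07 Z=16.84 B=49.23
At T=7.14: P=15.72 G=56.07 Z=16.84 B=49.23; the largest is G.

Dominant species at T: G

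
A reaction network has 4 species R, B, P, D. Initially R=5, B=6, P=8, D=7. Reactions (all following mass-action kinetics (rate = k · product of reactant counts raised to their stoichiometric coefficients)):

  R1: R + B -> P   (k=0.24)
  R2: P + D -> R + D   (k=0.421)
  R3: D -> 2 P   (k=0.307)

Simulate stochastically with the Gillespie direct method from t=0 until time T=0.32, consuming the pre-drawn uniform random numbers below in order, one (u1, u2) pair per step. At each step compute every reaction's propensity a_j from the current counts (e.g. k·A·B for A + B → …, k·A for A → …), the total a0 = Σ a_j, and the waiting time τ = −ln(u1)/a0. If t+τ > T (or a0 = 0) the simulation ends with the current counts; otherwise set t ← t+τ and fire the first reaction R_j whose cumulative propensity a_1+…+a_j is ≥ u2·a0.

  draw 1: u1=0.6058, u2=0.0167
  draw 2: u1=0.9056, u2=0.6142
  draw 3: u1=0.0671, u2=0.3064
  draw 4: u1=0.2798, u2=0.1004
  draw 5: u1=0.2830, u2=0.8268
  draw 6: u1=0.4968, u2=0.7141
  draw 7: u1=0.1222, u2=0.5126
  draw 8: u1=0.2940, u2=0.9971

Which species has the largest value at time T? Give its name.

Dominant species at T: R

t=0.000: R=5 B=6 P=8 D=7
Draw 1: a1=7.200, a2=23.576, a3=2.149, a0=32.925; τ=−ln(0.6058)/32.925=0.015 → t=0.015; u2·a0=0.0167·32.925=0.550 ≤ a1=7.200 → R1 fires; R=4 B=5 P=9 D=7
Draw 2: a1=4.800, a2=26.523, a3=2.149, a0=33.472; τ=−ln(0.9056)/33.472=0.003 → t=0.018; u2·a0=0.6142·33.472=20.559; a1=4.800 < 20.559 ≤ a1+a2=31.323 → R2 fires; R=5 B=5 P=8 D=7
Draw 3: a1=6.000, a2=23.576, a3=2.149, a0=31.725; τ=−ln(0.0671)/31.725=0.085 → t=0.103; u2·a0=0.3064·31.725=9.721; a1=6.000 < 9.721 ≤ a1+a2=29.576 → R2 fires; R=6 B=5 P=7 D=7
Draw 4: a1=7.200, a2=20.629, a3=2.149, a0=29.978; τ=−ln(0.2798)/29.978=0.042 → t=0.146; u2·a0=0.1004·29.978=3.010 ≤ a1=7.200 → R1 fires; R=5 B=4 P=8 D=7
Draw 5: a1=4.800, a2=23.576, a3=2.149, a0=30.525; τ=−ln(0.2830)/30.525=0.041 → t=0.187; u2·a0=0.8268·30.525=25.238; a1=4.800 < 25.238 ≤ a1+a2=28.376 → R2 fires; R=6 B=4 P=7 D=7
Draw 6: a1=5.760, a2=20.629, a3=2.149, a0=28.538; τ=−ln(0.4968)/28.538=0.025 → t=0.212; u2·a0=0.7141·28.538=20.379; a1=5.760 < 20.379 ≤ a1+a2=26.389 → R2 fires; R=7 B=4 P=6 D=7
Draw 7: a1=6.720, a2=17.682, a3=2.149, a0=26.551; τ=−ln(0.1222)/26.551=0.079 → t=0.291; u2·a0=0.5126·26.551=13.610; a1=6.720 < 13.610 ≤ a1+a2=24.402 → R2 fires; R=8 B=4 P=5 D=7
Draw 8: a1=7.680, a2=14.735, a3=2.149, a0=24.564; τ=−ln(0.2940)/24.564=0.050 → t=0.341 > T=0.32: stop.
At T=0.32: R=8 B=4 P=5 D=7; the largest is R.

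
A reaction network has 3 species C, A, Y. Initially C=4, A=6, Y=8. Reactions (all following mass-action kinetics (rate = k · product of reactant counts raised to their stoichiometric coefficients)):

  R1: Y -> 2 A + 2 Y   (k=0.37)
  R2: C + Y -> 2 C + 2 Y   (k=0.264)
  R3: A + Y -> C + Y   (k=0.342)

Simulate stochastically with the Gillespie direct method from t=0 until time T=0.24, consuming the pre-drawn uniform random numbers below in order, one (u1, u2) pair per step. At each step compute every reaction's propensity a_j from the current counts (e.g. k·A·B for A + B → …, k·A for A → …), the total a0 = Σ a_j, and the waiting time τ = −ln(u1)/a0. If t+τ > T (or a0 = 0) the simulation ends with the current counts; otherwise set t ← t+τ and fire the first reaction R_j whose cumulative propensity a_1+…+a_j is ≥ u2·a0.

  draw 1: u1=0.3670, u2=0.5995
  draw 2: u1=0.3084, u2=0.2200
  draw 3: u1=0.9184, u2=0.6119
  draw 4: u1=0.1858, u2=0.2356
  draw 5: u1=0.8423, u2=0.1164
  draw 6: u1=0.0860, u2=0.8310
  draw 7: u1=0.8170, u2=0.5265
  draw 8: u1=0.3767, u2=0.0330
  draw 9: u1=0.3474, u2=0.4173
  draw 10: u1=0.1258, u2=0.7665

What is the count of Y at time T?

t=0.000: C=4 A=6 Y=8
Draw 1: a1=2.960, a2=8.448, a3=16.416, a0=27.824; τ=−ln(0.3670)/27.824=0.036 → t=0.036; u2·a0=0.5995·27.824=16.680; a1+a2=11.408 < 16.680 ≤ a1+…+a3=27.824 → R3 fires; C=5 A=5 Y=8
Draw 2: a1=2.960, a2=10.560, a3=13.680, a0=27.200; τ=−ln(0.3084)/27.200=0.043 → t=0.079; u2·a0=0.2200·27.200=5.984; a1=2.960 < 5.984 ≤ a1+a2=13.520 → R2 fires; C=6 A=5 Y=9
Draw 3: a1=3.330, a2=14.256, a3=15.390, a0=32.976; τ=−ln(0.9184)/32.976=0.003 → t=0.082; u2·a0=0.6119·32.976=20.178; a1+a2=17.586 < 20.178 ≤ a1+…+a3=32.976 → R3 fires; C=7 A=4 Y=9
Draw 4: a1=3.330, a2=16.632, a3=12.312, a0=32.274; τ=−ln(0.1858)/32.274=0.052 → t=0.134; u2·a0=0.2356·32.274=7.604; a1=3.330 < 7.604 ≤ a1+a2=19.962 → R2 fires; C=8 A=4 Y=10
Draw 5: a1=3.700, a2=21.120, a3=13.680, a0=38.500; τ=−ln(0.8423)/38.500=0.004 → t=0.138; u2·a0=0.1164·38.500=4.481; a1=3.700 < 4.481 ≤ a1+a2=24.820 → R2 fires; C=9 A=4 Y=11
Draw 6: a1=4.070, a2=26.136, a3=15.048, a0=45.254; τ=−ln(0.0860)/45.254=0.054 → t=0.193; u2·a0=0.8310·45.254=37.606; a1+a2=30.206 < 37.606 ≤ a1+…+a3=45.254 → R3 fires; C=10 A=3 Y=11
Draw 7: a1=4.070, a2=29.040, a3=11.286, a0=44.396; τ=−ln(0.8170)/44.396=0.005 → t=0.197; u2·a0=0.5265·44.396=23.374; a1=4.070 < 23.374 ≤ a1+a2=33.110 → R2 fires; C=11 A=3 Y=12
Draw 8: a1=4.440, a2=34.848, a3=12.312, a0=51.600; τ=−ln(0.3767)/51.600=0.019 → t=0.216; u2·a0=0.0330·51.600=1.703 ≤ a1=4.440 → R1 fires; C=11 A=5 Y=13
Draw 9: a1=4.810, a2=37.752, a3=22.230, a0=64.792; τ=−ln(0.3474)/64.792=0.016 → t=0.232; u2·a0=0.4173·64.792=27.038; a1=4.810 < 27.038 ≤ a1+a2=42.562 → R2 fires; C=12 A=5 Y=14
Draw 10: a1=5.180, a2=44.352, a3=23.940, a0=73.472; τ=−ln(0.1258)/73.472=0.028 → t=0.261 > T=0.24: stop.
Read off Y at T=0.24: 14

Y at T = 14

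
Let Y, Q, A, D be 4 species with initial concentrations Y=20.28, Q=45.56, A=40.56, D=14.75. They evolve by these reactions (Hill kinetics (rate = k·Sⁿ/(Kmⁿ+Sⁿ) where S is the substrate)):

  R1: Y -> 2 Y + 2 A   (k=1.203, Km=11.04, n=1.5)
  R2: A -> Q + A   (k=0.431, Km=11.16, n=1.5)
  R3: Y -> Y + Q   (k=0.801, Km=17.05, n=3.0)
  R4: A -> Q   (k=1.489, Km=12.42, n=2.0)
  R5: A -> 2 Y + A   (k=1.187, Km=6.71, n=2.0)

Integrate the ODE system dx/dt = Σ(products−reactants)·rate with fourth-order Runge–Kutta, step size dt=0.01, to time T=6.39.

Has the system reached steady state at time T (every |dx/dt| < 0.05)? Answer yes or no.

Steady state at T: no

RK4 with dt=0.01: 639 steps to T=6.39. Trajectory (selected grid times):
t=0.00: Y=20.28 Q=45.56 A=40.56 D=14.75
t=0.71: Y=22.54 Q=47.17 A=40.84 D=14.75
t=1.42: Y=24.83 Q=48.82 A=41.17 D=14.75
t=2.13: Y=27.14 Q=50.50 A=41.53 D=14.75
t=2.84: Y=29.47 Q=52.21 A=41.94 D=14.75
t=3.55: Y=31.82 Q=53.94 A=42.37 D=14.75
t=4.26: Y=34.18 Q=55.68 A=42.83 D=14.75
t=4.97: Y=36.55 Q=57.44 A=43.30 D=14.75
t=5.68: Y=38.94 Q=59.21 A=43.80 D=14.75
t=6.39: Y=41.33 Q=60.99 A=44.31 D=14.75
Rates at T: R1=1.0571, R2=0.3826, R3=0.7485, R4=1.3806, R5=1.1604
dx/dt at T (Σ net stoichiometry × rate): Y=+3.3779, Q=+2.5117, A=+0.7336, D=+0.0000
Largest |dx/dt| is |+3.3779| (Y) ≥ 0.05 → not steady.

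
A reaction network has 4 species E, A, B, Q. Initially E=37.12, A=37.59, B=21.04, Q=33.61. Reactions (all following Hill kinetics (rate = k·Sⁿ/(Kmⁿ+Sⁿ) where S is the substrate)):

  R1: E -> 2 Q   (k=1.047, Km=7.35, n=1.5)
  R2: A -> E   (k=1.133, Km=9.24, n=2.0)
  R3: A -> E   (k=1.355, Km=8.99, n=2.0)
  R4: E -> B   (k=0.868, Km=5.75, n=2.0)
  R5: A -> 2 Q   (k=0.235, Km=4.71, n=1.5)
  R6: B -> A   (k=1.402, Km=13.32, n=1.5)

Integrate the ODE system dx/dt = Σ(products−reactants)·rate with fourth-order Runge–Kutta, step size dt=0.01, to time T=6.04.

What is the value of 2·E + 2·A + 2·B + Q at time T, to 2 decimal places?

Value at T = 225.11

Check how each reaction changes W = 2·E + 2·A + 2·B + Q (weight of products minus weight of reactants):
R1: E -> 2 Q: (1·2) − (2·1) = 2 − 2 = 0
R2: A -> E: (2·1) − (2·1) = 2 − 2 = 0
R3: A -> E: (2·1) − (2·1) = 2 − 2 = 0
R4: E -> B: (2·1) − (2·1) = 2 − 2 = 0
R5: A -> 2 Q: (1·2) − (2·1) = 2 − 2 = 0
R6: B -> A: (2·1) − (2·1) = 2 − 2 = 0
Every reaction leaves W unchanged, so W is conserved and no simulation is needed: W(T) = W(0) = 2·37.12 + 2·37.59 + 2·21.04 + 33.61 = 225.11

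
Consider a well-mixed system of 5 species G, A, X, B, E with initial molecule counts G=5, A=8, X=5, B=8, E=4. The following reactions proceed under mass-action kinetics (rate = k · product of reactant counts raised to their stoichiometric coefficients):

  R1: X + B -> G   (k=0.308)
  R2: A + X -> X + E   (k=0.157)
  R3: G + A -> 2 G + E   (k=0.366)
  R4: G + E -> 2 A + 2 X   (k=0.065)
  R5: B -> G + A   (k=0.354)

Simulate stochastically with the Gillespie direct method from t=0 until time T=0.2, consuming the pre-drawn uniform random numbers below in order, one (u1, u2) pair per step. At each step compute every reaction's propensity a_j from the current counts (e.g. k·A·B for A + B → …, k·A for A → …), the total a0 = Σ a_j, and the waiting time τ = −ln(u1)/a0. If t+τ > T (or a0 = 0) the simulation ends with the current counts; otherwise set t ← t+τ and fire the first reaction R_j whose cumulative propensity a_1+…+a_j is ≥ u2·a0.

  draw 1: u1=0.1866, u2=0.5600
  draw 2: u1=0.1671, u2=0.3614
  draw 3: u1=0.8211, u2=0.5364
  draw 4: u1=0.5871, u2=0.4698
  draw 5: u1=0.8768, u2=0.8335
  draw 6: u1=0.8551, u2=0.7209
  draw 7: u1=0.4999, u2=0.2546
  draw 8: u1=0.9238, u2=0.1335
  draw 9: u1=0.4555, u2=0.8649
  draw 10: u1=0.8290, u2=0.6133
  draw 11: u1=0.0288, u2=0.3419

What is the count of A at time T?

A at T = 6

t=0.000: G=5 A=8 X=5 B=8 E=4
Draw 1: a1=12.320, a2=6.280, a3=14.640, a4=1.300, a5=2.832, a0=37.372; τ=−ln(0.1866)/37.372=0.045 → t=0.045; u2·a0=0.5600·37.372=20.928; a1+a2=18.600 < 20.928 ≤ a1+…+a3=33.240 → R3 fires; G=6 A=7 X=5 B=8 E=5
Draw 2: a1=12.320, a2=5.495, a3=15.372, a4=1.950, a5=2.832, a0=37.969; τ=−ln(0.1671)/37.969=0.047 → t=0.092; u2·a0=0.3614·37.969=13.722; a1=12.320 < 13.722 ≤ a1+a2=17.815 → R2 fires; G=6 A=6 X=5 B=8 E=6
Draw 3: a1=12.320, a2=4.710, a3=13.176, a4=2.340, a5=2.832, a0=35.378; τ=−ln(0.8211)/35.378=0.006 → t=0.098; u2·a0=0.5364·35.378=18.977; a1+a2=17.030 < 18.977 ≤ a1+…+a3=30.206 → R3 fires; G=7 A=5 X=5 B=8 E=7
Draw 4: a1=12.320, a2=3.925, a3=12.810, a4=3.185, a5=2.832, a0=35.072; τ=−ln(0.5871)/35.072=0.015 → t=0.113; u2·a0=0.4698·35.072=16.477; a1+a2=16.245 < 16.477 ≤ a1+…+a3=29.055 → R3 fires; G=8 A=4 X=5 B=8 E=8
Draw 5: a1=12.320, a2=3.140, a3=11.712, a4=4.160, a5=2.832, a0=34.164; τ=−ln(0.8768)/34.164=0.004 → t=0.117; u2·a0=0.8335·34.164=28.476; a1+…+a3=27.172 < 28.476 ≤ a1+…+a4=31.332 → R4 fires; G=7 A=6 X=7 B=8 E=7
Draw 6: a1=17.248, a2=6.594, a3=15.372, a4=3.185, a5=2.832, a0=45.231; τ=−ln(0.8551)/45.231=0.003 → t=0.120; u2·a0=0.7209·45.231=32.607; a1+a2=23.842 < 32.607 ≤ a1+…+a3=39.214 → R3 fires; G=8 A=5 X=7 B=8 E=8
Draw 7: a1=17.248, a2=5.495, a3=14.640, a4=4.160, a5=2.832, a0=44.375; τ=−ln(0.4999)/44.375=0.016 → t=0.136; u2·a0=0.2546·44.375=11.298 ≤ a1=17.248 → R1 fires; G=9 A=5 X=6 B=7 E=8
Draw 8: a1=12.936, a2=4.710, a3=16.470, a4=4.680, a5=2.478, a0=41.274; τ=−ln(0.9238)/41.274=0.002 → t=0.138; u2·a0=0.1335·41.274=5.510 ≤ a1=12.936 → R1 fires; G=10 A=5 X=5 B=6 E=8
Draw 9: a1=9.240, a2=3.925, a3=18.300, a4=5.200, a5=2.124, a0=38.789; τ=−ln(0.4555)/38.789=0.020 → t=0.158; u2·a0=0.8649·38.789=33.549; a1+…+a3=31.465 < 33.549 ≤ a1+…+a4=36.665 → R4 fires; G=9 A=7 X=7 B=6 E=7
Draw 10: a1=12.936, a2=7.693, a3=23.058, a4=4.095, a5=2.124, a0=49.906; τ=−ln(0.8290)/49.906=0.004 → t=0.162; u2·a0=0.6133·49.906=30.607; a1+a2=20.629 < 30.607 ≤ a1+…+a3=43.687 → R3 fires; G=10 A=6 X=7 B=6 E=8
Draw 11: a1=12.936, a2=6.594, a3=21.960, a4=5.200, a5=2.124, a0=48.814; τ=−ln(0.0288)/48.814=0.073 → t=0.234 > T=0.2: stop.
Read off A at T=0.2: 6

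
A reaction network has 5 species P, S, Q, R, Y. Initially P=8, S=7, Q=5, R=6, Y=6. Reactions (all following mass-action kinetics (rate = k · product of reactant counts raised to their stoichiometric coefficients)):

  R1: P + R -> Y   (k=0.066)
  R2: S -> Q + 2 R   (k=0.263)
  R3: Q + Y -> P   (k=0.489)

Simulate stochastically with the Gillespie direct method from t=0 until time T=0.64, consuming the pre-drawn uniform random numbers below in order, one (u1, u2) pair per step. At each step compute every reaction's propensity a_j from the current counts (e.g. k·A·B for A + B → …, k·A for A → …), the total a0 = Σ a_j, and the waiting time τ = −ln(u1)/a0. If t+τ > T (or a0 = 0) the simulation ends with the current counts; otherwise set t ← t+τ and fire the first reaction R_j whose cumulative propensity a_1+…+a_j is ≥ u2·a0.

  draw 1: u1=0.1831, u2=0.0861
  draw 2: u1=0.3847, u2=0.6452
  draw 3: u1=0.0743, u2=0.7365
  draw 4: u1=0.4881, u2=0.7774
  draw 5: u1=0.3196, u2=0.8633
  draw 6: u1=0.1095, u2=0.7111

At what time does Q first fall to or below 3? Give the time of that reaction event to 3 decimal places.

t=0.000: P=8 S=7 Q=5 R=6 Y=6
Draw 1: a1=3.168, a2=1.841, a3=14.670, a0=19.679; τ=−ln(0.1831)/19.679=0.086 → t=0.086; u2·a0=0.0861·19.679=1.694 ≤ a1=3.168 → R1 fires; P=7 S=7 Q=5 R=5 Y=7
Draw 2: a1=2.310, a2=1.841, a3=17.115, a0=21.266; τ=−ln(0.3847)/21.266=0.045 → t=0.131; u2·a0=0.6452·21.266=13.721; a1+a2=4.151 < 13.721 ≤ a1+…+a3=21.266 → R3 fires; P=8 S=7 Q=4 R=5 Y=6
Draw 3: a1=2.640, a2=1.841, a3=11.736, a0=16.217; τ=−ln(0.0743)/16.217=0.160 → t=0.291; u2·a0=0.7365·16.217=11.944; a1+a2=4.481 < 11.944 ≤ a1+…+a3=16.217 → R3 fires; P=9 S=7 Q=3 R=5 Y=5
Draw 4: a1=2.970, a2=1.841, a3=7.335, a0=12.146; τ=−ln(0.4881)/12.146=0.059 → t=0.351; u2·a0=0.7774·12.146=9.442; a1+a2=4.811 < 9.442 ≤ a1+…+a3=12.146 → R3 fires; P=10 S=7 Q=2 R=5 Y=4
Draw 5: a1=3.300, a2=1.841, a3=3.912, a0=9.053; τ=−ln(0.3196)/9.053=0.126 → t=0.477; u2·a0=0.8633·9.053=7.815; a1+a2=5.141 < 7.815 ≤ a1+…+a3=9.053 → R3 fires; P=11 S=7 Q=1 R=5 Y=3
Draw 6: a1=3.630, a2=1.841, a3=1.467, a0=6.938; τ=−ln(0.1095)/6.938=0.319 → t=0.795 > T=0.64: stop.
Q first becomes ≤ 3 when it reaches 3 at the event at t=0.291.

Threshold first reached at t = 0.291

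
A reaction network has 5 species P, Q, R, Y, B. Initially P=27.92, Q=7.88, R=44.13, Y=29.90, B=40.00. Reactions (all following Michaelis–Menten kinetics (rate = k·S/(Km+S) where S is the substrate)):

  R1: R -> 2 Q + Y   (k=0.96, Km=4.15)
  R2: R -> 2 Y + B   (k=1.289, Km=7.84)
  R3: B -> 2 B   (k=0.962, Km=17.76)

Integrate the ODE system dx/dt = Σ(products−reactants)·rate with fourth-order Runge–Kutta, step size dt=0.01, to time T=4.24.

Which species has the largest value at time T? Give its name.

Dominant species at T: B

RK4 with dt=0.01: 424 steps to T=4.24. Trajectory (selected grid times):
t=0.00: P=27.92 Q=7.88 R=44.13 Y=29.90 B=40.00
t=0.47: P=27.92 Q=8.70 R=43.20 Y=31.34 B=40.83
t=0.94: P=27.92 Q=9.53 R=42.28 Y=32.77 B=41.66
t=1.41: P=27.92 Q=10.35 R=41.36 Y=34.21 B=42.48
t=1.88: P=27.92 Q=11.17 R=40.44 Y=35.63 B=43.31
t=2.36: P=27.92 Q=12.00 R=39.51 Y=37.08 B=44.16
t=2.83: P=27.92 Q=12.82 R=38.60 Y=38.50 B=44.99
t=3.30: P=27.92 Q=13.63 R=37.69 Y=39.91 B=45.81
t=3.77: P=27.92 Q=14.44 R=36.78 Y=41.32 B=46.64
t=4.24: P=27.92 Q=15.25 R=35.88 Y=42.72 B=47.47
At T=4.24: P=27.92 Q=15.25 R=35.88 Y=42.72 B=47.47; the largest is B.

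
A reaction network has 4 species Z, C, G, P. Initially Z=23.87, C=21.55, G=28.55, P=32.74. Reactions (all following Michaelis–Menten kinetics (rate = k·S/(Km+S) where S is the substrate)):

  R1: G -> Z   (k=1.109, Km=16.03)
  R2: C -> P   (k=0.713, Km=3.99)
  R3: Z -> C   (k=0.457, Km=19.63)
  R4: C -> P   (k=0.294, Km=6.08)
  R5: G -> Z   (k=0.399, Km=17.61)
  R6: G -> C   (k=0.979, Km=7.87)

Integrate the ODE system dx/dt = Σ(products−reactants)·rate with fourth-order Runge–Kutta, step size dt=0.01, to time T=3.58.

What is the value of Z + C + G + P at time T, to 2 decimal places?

Check how each reaction changes W = Z + C + G + P (weight of products minus weight of reactants):
R1: G -> Z: (1·1) − (1·1) = 1 − 1 = 0
R2: C -> P: (1·1) − (1·1) = 1 − 1 = 0
R3: Z -> C: (1·1) − (1·1) = 1 − 1 = 0
R4: C -> P: (1·1) − (1·1) = 1 − 1 = 0
R5: G -> Z: (1·1) − (1·1) = 1 − 1 = 0
R6: G -> C: (1·1) − (1·1) = 1 − 1 = 0
Every reaction leaves W unchanged, so W is conserved and no simulation is needed: W(T) = W(0) = 23.87 + 21.55 + 28.55 + 32.74 = 106.71

Value at T = 106.71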